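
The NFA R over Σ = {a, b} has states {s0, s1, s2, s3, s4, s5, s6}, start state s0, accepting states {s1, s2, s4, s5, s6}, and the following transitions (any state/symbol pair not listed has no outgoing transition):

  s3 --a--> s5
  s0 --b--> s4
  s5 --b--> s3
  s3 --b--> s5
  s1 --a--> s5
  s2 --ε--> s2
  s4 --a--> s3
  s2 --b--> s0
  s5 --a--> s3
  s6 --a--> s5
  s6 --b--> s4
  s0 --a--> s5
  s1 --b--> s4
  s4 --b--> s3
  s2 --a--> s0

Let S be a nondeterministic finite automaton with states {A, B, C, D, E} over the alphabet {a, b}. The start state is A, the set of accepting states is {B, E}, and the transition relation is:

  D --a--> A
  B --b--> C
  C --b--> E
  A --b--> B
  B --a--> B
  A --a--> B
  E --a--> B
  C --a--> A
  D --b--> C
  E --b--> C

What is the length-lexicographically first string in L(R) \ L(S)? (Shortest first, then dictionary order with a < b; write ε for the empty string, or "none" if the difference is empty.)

The string aab is accepted by R but not by S.
No shorter string lies in the difference, and aab is the lexicographically first length-3 string in L(R) \ L(S).

aab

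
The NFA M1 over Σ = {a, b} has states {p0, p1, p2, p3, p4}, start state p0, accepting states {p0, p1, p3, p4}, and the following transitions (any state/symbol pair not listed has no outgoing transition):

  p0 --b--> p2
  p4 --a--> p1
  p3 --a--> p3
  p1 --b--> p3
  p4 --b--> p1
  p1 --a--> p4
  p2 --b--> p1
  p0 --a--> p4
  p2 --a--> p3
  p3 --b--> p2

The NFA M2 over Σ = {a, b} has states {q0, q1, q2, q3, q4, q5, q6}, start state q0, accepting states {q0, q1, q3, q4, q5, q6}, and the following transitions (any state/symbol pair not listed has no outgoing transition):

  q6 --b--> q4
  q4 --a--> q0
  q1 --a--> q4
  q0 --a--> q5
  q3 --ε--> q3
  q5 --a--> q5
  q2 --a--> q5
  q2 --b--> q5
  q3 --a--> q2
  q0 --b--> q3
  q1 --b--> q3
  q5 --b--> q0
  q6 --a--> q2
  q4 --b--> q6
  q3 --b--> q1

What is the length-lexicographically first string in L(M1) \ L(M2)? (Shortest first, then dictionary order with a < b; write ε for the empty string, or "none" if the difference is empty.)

ba

The string ba is accepted by M1 but not by M2.
No shorter string lies in the difference, and ba is the lexicographically first length-2 string in L(M1) \ L(M2).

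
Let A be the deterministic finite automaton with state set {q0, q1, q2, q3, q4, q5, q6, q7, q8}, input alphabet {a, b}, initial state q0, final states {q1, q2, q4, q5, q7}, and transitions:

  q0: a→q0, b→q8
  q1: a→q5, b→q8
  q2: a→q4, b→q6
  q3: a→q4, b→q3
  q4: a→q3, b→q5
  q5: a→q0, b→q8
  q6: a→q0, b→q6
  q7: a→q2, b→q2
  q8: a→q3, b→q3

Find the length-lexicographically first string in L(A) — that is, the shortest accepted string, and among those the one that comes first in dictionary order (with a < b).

baa

A breadth-first search from q0 reaches an accepting state first via the path q0 → q8 → q3 → q4 on input baa.
No string of length < 3 is accepted (BFS exhausts all shorter strings without reaching an accepting state), and baa is the lexicographically least accepting string of length 3.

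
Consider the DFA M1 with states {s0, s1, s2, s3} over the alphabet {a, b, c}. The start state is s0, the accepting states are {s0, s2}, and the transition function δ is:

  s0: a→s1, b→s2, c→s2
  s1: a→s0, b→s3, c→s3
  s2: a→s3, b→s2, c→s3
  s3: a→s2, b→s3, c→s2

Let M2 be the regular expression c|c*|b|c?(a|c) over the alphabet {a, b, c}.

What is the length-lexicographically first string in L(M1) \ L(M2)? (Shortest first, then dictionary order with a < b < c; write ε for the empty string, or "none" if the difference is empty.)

The string aa is accepted by M1 but not by M2.
No shorter string lies in the difference, and aa is the lexicographically first length-2 string in L(M1) \ L(M2).

aa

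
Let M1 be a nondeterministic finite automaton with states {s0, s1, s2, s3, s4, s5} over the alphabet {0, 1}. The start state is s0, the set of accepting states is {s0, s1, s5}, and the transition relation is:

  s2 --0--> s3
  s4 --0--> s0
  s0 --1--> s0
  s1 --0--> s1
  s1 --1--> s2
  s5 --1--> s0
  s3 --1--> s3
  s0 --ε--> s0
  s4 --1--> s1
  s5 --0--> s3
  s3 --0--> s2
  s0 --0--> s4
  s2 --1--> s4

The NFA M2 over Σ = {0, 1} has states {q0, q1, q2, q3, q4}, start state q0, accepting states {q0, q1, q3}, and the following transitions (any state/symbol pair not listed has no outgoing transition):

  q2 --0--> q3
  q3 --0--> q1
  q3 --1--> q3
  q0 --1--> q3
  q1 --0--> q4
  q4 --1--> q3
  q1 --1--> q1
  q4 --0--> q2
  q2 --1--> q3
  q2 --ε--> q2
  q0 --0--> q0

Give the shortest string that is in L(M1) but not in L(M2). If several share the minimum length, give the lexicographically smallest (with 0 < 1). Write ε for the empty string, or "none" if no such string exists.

The string 100 is accepted by M1 but not by M2.
No shorter string lies in the difference, and 100 is the lexicographically first length-3 string in L(M1) \ L(M2).

100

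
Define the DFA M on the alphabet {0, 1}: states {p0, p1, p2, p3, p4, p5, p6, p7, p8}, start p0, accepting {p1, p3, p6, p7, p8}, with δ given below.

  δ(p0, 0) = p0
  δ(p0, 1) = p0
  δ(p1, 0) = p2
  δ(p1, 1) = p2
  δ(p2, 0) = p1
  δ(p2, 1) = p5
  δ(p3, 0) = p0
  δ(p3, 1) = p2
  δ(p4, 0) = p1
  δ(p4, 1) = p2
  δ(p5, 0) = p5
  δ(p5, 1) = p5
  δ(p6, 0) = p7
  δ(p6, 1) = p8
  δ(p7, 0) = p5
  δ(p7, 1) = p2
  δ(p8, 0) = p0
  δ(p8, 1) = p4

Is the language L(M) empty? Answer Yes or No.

Yes

The states reachable from the start state are {p0}.
None of the accepting states {p1, p3, p6, p7, p8} is reachable, so no string is accepted and L(M) = ∅.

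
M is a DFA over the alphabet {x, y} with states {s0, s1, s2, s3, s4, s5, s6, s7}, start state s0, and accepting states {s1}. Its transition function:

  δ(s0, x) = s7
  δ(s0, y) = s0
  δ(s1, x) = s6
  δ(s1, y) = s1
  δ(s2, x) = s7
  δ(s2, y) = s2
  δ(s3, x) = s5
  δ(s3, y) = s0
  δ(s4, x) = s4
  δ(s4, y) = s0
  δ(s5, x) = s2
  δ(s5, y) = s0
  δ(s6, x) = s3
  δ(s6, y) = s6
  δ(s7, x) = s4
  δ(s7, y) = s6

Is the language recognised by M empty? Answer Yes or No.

Yes

The states reachable from the start state are {s0, s2, s3, s4, s5, s6, s7}.
None of the accepting states {s1} is reachable, so no string is accepted and L(M) = ∅.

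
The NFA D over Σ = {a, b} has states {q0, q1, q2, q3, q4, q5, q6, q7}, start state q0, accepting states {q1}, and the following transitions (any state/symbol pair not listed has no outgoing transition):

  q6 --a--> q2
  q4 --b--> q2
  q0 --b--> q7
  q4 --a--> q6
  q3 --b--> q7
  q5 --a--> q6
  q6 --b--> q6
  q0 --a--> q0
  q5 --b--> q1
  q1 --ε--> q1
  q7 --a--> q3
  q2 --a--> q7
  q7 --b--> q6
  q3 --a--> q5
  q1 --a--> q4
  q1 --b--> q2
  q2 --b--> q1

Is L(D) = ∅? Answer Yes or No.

No

The string baab is accepted: the run q0 → q7 → q3 → q5 → q1 ends in the accepting state q1.
Since at least one string is accepted, L(D) is not empty.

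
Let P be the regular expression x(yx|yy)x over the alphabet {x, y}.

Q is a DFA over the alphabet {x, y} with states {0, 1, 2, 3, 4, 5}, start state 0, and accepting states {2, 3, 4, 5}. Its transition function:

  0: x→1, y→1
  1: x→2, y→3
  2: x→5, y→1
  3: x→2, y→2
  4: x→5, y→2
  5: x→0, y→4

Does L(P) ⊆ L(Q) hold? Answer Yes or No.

Yes

Converting the expression P to a DFA (subset construction, then merging equivalent states) gives the minimal DFA with states {p0, p1, p2, p3, p4, p5}, start state p0, accepting states {p5} and transitions p0: x→p1, y→p2; p1: x→p2, y→p3; p2: x→p2, y→p2; p3: x→p4, y→p4; p4: x→p5, y→p2; p5: x→p2, y→p2.
Exploring the product automaton P × Q from the start pair (p0, 0), following both machines on each input symbol, reaches 11 state pairs: (p0, 0), (p1, 1), (p2, 1), (p2, 2), (p3, 3), (p2, 3), (p2, 5), (p4, 2), (p2, 0), (p2, 4), (p5, 5).
P accepts in {p5} and Q accepts in {2, 3, 4, 5}. The reachable pairs whose P-component is accepting are (p5, 5); in each of them the Q-component is accepting too, so the product for L(P) \ L(Q) (P-component accepting, Q-component rejecting) has no reachable accepting pair and the difference is empty.
Hence every string in L(P) is also in L(Q).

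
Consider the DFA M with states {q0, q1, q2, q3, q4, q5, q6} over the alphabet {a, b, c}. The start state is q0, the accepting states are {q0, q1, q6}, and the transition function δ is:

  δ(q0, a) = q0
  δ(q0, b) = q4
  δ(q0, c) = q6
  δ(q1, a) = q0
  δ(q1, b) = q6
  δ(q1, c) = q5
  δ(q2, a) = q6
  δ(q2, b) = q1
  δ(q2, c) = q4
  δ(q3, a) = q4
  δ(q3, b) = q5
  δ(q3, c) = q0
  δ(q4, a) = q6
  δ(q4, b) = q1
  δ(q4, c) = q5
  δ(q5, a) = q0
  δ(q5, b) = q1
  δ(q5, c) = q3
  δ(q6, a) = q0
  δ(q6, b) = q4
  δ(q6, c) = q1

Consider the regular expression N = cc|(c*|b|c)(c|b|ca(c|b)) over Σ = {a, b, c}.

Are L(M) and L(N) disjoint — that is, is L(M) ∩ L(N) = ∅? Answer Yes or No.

The string c is accepted by both M and N.
Hence L(M) ∩ L(N) ≠ ∅.

No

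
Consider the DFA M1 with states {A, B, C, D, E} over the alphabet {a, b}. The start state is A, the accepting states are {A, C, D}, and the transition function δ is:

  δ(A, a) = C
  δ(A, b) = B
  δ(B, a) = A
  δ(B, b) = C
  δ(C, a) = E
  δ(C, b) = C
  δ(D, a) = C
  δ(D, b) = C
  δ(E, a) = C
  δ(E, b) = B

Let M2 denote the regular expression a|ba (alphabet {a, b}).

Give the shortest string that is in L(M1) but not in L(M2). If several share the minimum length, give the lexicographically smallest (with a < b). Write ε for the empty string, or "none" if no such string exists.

The empty string ε is accepted by M1 but not by M2.
Since ε is the unique shortest string, it is the required witness.

ε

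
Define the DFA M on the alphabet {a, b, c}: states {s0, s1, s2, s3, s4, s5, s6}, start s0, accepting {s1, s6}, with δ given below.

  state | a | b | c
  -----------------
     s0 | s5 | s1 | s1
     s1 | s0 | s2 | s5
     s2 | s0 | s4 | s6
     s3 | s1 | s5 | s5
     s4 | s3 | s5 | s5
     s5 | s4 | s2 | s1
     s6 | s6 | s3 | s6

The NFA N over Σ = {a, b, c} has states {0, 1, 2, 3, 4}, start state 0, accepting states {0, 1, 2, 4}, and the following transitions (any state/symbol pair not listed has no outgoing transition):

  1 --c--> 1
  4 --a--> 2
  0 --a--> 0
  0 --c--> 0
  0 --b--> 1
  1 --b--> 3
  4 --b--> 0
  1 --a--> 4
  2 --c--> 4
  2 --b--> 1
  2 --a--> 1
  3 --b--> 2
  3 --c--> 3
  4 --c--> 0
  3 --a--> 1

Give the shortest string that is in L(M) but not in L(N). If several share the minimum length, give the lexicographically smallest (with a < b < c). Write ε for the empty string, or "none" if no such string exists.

bbc

The string bbc is accepted by M but not by N.
No shorter string lies in the difference, and bbc is the lexicographically first length-3 string in L(M) \ L(N).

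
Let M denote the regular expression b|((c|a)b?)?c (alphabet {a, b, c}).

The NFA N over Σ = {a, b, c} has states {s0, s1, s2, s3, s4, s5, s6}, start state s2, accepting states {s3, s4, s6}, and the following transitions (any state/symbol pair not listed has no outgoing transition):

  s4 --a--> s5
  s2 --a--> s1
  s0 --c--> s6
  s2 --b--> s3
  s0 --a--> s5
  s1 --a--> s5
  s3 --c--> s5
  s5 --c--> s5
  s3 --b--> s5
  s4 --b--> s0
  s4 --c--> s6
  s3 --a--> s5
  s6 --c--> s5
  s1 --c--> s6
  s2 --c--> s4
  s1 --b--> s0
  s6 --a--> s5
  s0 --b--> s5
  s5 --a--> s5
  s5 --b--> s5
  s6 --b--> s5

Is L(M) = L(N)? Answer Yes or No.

Yes

Converting the expression M to a DFA (subset construction, then merging equivalent states) gives the minimal DFA with states {m0, m1, m2, m3, m4, m5}, start state m0, accepting states {m2, m3} and transitions m0: a→m1, b→m2, c→m3; m1: a→m4, b→m5, c→m2; m2: a→m4, b→m4, c→m4; m3: a→m4, b→m5, c→m2; m4: a→m4, b→m4, c→m4; m5: a→m4, b→m4, c→m2.
Exploring the product automaton M × N from the start pair (m0, s2), following both machines on each input symbol, reaches 7 state pairs: (m0, s2), (m1, s1), (m2, s3), (m3, s4), (m4, s5), (m5, s0), (m2, s6).
M accepts in {m2, m3} and N accepts in {s3, s4, s6}. In every reachable pair the two components are either both accepting — (m2, s3), (m3, s4), (m2, s6) — or both non-accepting, so no string is accepted by exactly one of the machines: L(M) \ L(N) and L(N) \ L(M) are both empty.
Hence every string is accepted by M iff it is accepted by N, and the two languages coincide.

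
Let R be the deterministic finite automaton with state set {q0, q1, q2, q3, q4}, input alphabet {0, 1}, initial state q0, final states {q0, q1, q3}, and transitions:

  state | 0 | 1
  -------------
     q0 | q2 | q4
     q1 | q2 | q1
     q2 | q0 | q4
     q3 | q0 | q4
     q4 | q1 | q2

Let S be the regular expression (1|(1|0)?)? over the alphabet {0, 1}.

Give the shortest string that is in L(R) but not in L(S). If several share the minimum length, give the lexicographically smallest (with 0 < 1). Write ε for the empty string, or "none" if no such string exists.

00

The string 00 is accepted by R but not by S.
No shorter string lies in the difference, and 00 is the lexicographically first length-2 string in L(R) \ L(S).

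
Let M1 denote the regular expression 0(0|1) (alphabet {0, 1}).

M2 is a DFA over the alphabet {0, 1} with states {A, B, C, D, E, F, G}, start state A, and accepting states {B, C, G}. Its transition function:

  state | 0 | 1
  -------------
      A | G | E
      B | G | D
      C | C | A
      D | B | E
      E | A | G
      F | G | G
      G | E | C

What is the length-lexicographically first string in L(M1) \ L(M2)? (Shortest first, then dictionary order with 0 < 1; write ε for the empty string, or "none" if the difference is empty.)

00

The string 00 is accepted by M1 but not by M2.
No shorter string lies in the difference, and 00 is the lexicographically first length-2 string in L(M1) \ L(M2).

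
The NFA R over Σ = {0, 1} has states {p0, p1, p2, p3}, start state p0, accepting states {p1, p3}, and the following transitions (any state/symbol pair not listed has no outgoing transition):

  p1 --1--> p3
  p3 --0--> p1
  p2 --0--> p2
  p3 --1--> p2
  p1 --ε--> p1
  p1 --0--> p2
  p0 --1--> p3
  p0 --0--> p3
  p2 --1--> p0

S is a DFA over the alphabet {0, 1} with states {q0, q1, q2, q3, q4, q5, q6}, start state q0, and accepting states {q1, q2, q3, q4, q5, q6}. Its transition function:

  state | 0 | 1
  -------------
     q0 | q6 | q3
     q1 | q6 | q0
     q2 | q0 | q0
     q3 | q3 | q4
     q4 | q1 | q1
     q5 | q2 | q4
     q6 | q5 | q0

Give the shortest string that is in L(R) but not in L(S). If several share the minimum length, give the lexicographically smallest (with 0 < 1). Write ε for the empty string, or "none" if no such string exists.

The string 1111 is accepted by R but not by S.
No shorter string lies in the difference, and 1111 is the lexicographically first length-4 string in L(R) \ L(S).

1111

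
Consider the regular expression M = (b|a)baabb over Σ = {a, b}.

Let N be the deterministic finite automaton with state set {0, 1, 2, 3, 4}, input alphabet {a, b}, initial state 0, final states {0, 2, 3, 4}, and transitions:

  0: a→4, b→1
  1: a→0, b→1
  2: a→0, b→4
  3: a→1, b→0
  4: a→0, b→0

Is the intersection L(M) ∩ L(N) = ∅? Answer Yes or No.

Yes

Converting the expression M to a DFA (subset construction, then merging equivalent states) gives the minimal DFA with states {m0, m1, m2, m3, m4, m5, m6, m7}, start state m0, accepting states {m7} and transitions m0: a→m1, b→m1; m1: a→m2, b→m3; m2: a→m2, b→m2; m3: a→m4, b→m2; m4: a→m5, b→m2; m5: a→m2, b→m6; m6: a→m2, b→m7; m7: a→m2, b→m2.
Exploring the product automaton M × N from the start pair (m0, 0), following both machines on each input symbol, reaches 15 state pairs: (m0, 0), (m1, 4), (m1, 1), (m2, 0), (m3, 0), (m3, 1), (m2, 4), (m2, 1), (m4, 4), (m4, 0), (m5, 0), (m5, 4), (m6, 1), (m6, 0), (m7, 1).
M accepts in {m7} and N accepts in {0, 2, 3, 4}; no reachable pair has both components accepting, so no string drives both machines to acceptance simultaneously and L(M) ∩ L(N) = ∅.
So no string is accepted by both, and the intersection is empty.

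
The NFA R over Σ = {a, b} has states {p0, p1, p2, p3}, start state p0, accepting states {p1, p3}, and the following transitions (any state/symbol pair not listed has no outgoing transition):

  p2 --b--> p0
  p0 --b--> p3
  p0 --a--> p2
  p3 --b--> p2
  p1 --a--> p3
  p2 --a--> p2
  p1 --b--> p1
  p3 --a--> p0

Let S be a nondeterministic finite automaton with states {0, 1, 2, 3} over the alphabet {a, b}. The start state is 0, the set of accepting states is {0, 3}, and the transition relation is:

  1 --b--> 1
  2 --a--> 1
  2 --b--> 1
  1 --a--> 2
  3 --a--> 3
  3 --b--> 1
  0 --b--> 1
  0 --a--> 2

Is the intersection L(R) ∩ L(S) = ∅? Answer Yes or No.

Exploring the product automaton R × S from the start pair (p0, 0), following both machines on each input symbol, reaches 6 state pairs: (p0, 0), (p2, 2), (p3, 1), (p2, 1), (p0, 1), (p0, 2).
R accepts in {p1, p3} and S accepts in {0, 3}; no reachable pair has both components accepting, so no string drives both machines to acceptance simultaneously and L(R) ∩ L(S) = ∅.
So no string is accepted by both, and the intersection is empty.

Yes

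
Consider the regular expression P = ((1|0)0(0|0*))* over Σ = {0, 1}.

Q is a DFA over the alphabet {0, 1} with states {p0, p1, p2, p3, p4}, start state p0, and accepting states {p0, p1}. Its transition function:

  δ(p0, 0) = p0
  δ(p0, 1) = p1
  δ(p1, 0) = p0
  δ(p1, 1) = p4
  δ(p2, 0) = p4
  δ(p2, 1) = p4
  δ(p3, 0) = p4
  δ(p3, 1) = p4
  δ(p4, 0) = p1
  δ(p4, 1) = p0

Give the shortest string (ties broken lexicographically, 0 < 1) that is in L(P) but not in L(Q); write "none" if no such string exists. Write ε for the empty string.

Converting the expression P to a DFA (subset construction, then merging equivalent states) gives the minimal DFA with states {r0, r1, r2, r3}, start state r0, accepting states {r0, r2} and transitions r0: 0→r1, 1→r1; r1: 0→r2, 1→r3; r2: 0→r2, 1→r1; r3: 0→r3, 1→r3.
Exploring the product automaton P × Q from the start pair (r0, p0), following both machines on each input symbol, reaches 7 state pairs: (r0, p0), (r1, p0), (r1, p1), (r2, p0), (r3, p1), (r3, p4), (r3, p0).
P accepts in {r0, r2} and Q accepts in {p0, p1}. The reachable pairs whose P-component is accepting are (r0, p0), (r2, p0); in each of them the Q-component is accepting too, so the product for L(P) \ L(Q) (P-component accepting, Q-component rejecting) has no reachable accepting pair and the difference is empty.
So every string accepted by P is also accepted by Q: L(P) \ L(Q) = ∅ and there is no such string.

none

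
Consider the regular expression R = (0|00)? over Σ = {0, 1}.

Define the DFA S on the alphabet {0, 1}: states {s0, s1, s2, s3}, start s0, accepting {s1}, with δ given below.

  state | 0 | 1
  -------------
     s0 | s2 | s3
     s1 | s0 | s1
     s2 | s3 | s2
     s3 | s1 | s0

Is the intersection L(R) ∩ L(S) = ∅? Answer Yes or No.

Converting the expression R to a DFA (subset construction, then merging equivalent states) gives the minimal DFA with states {r0, r1, r2, r3}, start state r0, accepting states {r0, r1, r3} and transitions r0: 0→r1, 1→r2; r1: 0→r3, 1→r2; r2: 0→r2, 1→r2; r3: 0→r2, 1→r2.
Exploring the product automaton R × S from the start pair (r0, s0), following both machines on each input symbol, reaches 7 state pairs: (r0, s0), (r1, s2), (r2, s3), (r3, s3), (r2, s2), (r2, s1), (r2, s0).
R accepts in {r0, r1, r3} and S accepts in {s1}; no reachable pair has both components accepting, so no string drives both machines to acceptance simultaneously and L(R) ∩ L(S) = ∅.
So no string is accepted by both, and the intersection is empty.

Yes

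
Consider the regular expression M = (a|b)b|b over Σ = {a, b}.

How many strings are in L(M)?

3

The expression has no Kleene star, so L(M) is finite. Expanding the alternatives gives {b, ab, bb}.
That is 1 of length 1, 2 of length 2: 3 strings in all.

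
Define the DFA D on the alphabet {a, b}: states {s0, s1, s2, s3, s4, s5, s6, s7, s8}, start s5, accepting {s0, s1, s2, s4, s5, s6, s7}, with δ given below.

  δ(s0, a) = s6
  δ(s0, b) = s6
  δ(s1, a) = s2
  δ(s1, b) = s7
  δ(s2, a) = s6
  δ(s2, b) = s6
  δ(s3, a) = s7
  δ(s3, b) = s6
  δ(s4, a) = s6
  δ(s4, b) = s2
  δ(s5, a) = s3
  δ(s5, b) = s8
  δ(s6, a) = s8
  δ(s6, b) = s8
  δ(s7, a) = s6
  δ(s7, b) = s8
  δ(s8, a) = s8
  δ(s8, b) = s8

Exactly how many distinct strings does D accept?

The useful subgraph on states {s3, s5, s6, s7} is acyclic, so L(D) is finite; the longest accepting path visits 4 useful states, giving maximum string length 3.
Counting accepting paths from s5 by length: 1 of length 0, 2 of length 2, 1 of length 3. Total 4.

4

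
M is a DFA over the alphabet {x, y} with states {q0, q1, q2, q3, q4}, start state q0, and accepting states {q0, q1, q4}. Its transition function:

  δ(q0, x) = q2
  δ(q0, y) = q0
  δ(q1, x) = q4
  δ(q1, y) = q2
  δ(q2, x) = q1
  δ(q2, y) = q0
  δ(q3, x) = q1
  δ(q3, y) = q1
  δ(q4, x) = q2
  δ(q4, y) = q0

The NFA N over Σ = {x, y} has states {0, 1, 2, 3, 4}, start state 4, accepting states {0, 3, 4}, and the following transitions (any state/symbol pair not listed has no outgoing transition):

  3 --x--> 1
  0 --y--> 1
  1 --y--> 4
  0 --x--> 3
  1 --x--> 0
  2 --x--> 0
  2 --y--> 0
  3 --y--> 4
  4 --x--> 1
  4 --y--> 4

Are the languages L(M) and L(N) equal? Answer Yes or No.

Exploring the product automaton M × N from the start pair (q0, 4), following both machines on each input symbol, reaches 4 state pairs: (q0, 4), (q2, 1), (q1, 0), (q4, 3).
M accepts in {q0, q1, q4} and N accepts in {0, 3, 4}. In every reachable pair the two components are either both accepting — (q0, 4), (q1, 0), (q4, 3) — or both non-accepting, so no string is accepted by exactly one of the machines: L(M) \ L(N) and L(N) \ L(M) are both empty.
Hence every string is accepted by M iff it is accepted by N, and the two languages coincide.

Yes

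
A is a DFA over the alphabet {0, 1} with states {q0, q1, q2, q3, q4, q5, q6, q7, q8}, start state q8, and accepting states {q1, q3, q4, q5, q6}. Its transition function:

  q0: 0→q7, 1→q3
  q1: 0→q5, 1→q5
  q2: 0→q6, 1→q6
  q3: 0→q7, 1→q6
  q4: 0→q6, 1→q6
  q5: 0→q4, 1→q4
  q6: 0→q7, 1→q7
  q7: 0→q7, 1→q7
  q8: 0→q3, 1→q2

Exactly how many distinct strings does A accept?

The useful subgraph on states {q2, q3, q6, q8} is acyclic, so L(A) is finite; the longest accepting path visits 3 useful states, giving maximum string length 2.
Counting accepting paths from q8 by length: 1 of length 1, 3 of length 2. Total 4.

4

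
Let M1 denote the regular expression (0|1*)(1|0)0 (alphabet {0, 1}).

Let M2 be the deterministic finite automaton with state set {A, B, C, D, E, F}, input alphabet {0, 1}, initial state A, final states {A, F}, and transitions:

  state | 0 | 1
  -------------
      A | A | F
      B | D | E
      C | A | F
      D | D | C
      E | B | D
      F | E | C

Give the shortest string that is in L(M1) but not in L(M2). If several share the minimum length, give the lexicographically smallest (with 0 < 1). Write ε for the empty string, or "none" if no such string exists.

The string 10 is accepted by M1 but not by M2.
No shorter string lies in the difference, and 10 is the lexicographically first length-2 string in L(M1) \ L(M2).

10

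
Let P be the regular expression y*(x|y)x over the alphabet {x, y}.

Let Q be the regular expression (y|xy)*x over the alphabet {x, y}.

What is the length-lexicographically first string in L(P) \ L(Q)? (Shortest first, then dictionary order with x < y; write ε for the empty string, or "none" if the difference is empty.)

The string xx is accepted by P but not by Q.
No shorter string lies in the difference, and xx is the lexicographically first length-2 string in L(P) \ L(Q).

xx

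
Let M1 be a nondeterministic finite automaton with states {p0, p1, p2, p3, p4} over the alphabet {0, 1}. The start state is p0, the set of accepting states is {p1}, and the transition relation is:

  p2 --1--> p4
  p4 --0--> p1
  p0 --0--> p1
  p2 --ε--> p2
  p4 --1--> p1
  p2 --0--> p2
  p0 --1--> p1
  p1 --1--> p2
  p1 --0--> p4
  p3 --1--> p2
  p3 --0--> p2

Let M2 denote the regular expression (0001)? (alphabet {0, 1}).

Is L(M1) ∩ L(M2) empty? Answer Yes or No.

Converting the expression M2 to a DFA (subset construction, then merging equivalent states) gives the minimal DFA with states {r0, r1, r2, r3, r4, r5}, start state r0, accepting states {r0, r5} and transitions r0: 0→r1, 1→r2; r1: 0→r3, 1→r2; r2: 0→r2, 1→r2; r3: 0→r4, 1→r2; r4: 0→r2, 1→r5; r5: 0→r2, 1→r2.
Exploring the product automaton M1 × M2 from the start pair (p0, r0), following both machines on each input symbol, reaches 8 state pairs: (p0, r0), (p1, r1), (p1, r2), (p4, r3), (p2, r2), (p4, r2), (p1, r4), (p2, r5).
M1 accepts in {p1} and M2 accepts in {r0, r5}; no reachable pair has both components accepting, so no string drives both machines to acceptance simultaneously and L(M1) ∩ L(M2) = ∅.
So no string is accepted by both, and the intersection is empty.

Yes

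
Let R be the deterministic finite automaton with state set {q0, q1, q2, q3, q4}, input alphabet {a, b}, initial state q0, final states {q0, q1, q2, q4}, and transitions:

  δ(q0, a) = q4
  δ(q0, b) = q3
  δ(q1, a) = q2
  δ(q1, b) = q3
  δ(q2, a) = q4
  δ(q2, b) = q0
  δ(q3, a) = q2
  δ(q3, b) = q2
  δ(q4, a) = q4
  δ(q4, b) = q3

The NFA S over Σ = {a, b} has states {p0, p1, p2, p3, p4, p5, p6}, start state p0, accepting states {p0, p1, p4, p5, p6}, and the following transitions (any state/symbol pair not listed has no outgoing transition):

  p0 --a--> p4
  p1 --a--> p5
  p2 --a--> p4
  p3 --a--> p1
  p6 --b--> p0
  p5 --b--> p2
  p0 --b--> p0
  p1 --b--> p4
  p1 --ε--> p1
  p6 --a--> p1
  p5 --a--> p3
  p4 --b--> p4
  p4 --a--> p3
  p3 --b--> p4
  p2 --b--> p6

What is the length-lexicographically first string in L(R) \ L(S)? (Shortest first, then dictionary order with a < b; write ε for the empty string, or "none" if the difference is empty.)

The string aa is accepted by R but not by S.
No shorter string lies in the difference, and aa is the lexicographically first length-2 string in L(R) \ L(S).

aa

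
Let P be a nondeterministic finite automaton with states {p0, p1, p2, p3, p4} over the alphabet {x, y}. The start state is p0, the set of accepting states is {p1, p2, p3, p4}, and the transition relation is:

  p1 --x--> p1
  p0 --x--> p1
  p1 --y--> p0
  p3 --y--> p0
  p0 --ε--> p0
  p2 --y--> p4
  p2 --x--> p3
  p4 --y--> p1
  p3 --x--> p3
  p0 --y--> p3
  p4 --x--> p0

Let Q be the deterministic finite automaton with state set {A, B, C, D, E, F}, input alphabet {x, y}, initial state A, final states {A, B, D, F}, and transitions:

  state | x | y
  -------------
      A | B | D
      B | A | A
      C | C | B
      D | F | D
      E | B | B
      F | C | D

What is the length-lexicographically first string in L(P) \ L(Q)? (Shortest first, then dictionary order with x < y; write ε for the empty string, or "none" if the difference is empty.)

yxx

The string yxx is accepted by P but not by Q.
No shorter string lies in the difference, and yxx is the lexicographically first length-3 string in L(P) \ L(Q).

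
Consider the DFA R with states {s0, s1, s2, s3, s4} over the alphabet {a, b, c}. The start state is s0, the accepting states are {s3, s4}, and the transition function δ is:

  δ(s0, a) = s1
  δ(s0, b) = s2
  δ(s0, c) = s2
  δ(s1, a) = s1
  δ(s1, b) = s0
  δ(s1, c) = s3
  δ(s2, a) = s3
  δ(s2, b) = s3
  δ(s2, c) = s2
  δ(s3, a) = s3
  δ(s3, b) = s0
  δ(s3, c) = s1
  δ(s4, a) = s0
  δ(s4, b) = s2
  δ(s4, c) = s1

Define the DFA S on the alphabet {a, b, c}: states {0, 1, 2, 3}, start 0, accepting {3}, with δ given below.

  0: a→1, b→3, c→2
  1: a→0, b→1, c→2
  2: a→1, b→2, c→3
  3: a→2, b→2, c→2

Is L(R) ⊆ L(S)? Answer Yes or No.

The string ac is in L(R) but not in L(S).
So L(R) ⊄ L(S).

No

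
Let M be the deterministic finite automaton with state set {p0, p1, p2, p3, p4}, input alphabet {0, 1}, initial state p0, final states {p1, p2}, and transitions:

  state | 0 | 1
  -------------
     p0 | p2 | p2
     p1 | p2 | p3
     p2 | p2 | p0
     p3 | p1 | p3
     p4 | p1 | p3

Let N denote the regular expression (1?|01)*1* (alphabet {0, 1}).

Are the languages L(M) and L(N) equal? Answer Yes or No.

No

The string 0 is accepted by M but rejected by N.
So L(M) ≠ L(N).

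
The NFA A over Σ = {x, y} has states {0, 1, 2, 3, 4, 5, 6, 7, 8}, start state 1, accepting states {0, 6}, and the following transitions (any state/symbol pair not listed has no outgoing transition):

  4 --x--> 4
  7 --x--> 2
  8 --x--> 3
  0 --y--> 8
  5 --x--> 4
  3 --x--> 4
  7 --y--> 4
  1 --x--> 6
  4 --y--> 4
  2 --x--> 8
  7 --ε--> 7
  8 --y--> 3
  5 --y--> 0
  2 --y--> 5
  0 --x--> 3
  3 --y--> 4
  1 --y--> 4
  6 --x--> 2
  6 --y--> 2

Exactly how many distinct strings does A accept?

The useful subgraph on states {0, 1, 2, 5, 6} is acyclic, so L(A) is finite; the longest accepting path visits 5 useful states, giving maximum string length 4.
Counting accepting paths from 1 by length: 1 of length 1, 2 of length 4. Total 3.

3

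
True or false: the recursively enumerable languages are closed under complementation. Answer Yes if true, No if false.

No

If both L and its complement were r.e., running the two recognisers in parallel would decide L, so L would be recursive; but there are r.e. languages that are not recursive (e.g. the halting problem), and their complements are therefore not r.e.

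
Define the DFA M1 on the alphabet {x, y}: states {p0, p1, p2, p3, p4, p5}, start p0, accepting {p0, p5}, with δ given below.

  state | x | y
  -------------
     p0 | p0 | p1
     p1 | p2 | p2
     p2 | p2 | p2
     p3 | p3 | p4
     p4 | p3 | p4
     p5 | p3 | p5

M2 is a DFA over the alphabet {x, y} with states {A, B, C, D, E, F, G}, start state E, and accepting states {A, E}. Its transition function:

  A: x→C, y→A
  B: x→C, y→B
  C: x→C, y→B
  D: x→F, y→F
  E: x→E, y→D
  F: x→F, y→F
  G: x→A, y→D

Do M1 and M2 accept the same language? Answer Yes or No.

Yes

Exploring the product automaton M1 × M2 from the start pair (p0, E), following both machines on each input symbol, reaches 3 state pairs: (p0, E), (p1, D), (p2, F).
M1 accepts in {p0, p5} and M2 accepts in {A, E}. In every reachable pair the two components are either both accepting — (p0, E) — or both non-accepting, so no string is accepted by exactly one of the machines: L(M1) \ L(M2) and L(M2) \ L(M1) are both empty.
Hence every string is accepted by M1 iff it is accepted by M2, and the two languages coincide.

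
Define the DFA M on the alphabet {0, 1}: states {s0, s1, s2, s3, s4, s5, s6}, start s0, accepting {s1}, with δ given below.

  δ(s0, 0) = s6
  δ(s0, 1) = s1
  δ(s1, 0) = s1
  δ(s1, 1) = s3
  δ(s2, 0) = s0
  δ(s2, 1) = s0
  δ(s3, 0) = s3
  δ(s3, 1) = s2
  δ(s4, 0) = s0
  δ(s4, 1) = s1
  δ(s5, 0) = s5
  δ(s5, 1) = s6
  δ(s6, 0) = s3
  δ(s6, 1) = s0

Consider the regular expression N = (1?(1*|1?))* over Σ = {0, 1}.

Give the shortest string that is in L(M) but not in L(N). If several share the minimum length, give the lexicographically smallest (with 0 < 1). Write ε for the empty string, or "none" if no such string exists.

10

The string 10 is accepted by M but not by N.
No shorter string lies in the difference, and 10 is the lexicographically first length-2 string in L(M) \ L(N).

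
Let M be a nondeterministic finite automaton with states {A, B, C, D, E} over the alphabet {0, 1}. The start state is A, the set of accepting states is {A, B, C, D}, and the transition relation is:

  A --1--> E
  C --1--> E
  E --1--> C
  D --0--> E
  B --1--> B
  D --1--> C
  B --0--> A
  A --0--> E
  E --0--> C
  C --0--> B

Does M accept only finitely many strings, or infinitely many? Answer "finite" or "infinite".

State A is reachable from the start and can reach an accepting state, and it lies on the cycle A → E → C → B → A.
Traversing that cycle any number of times yields accepted strings of unbounded length, so the language is infinite.

infinite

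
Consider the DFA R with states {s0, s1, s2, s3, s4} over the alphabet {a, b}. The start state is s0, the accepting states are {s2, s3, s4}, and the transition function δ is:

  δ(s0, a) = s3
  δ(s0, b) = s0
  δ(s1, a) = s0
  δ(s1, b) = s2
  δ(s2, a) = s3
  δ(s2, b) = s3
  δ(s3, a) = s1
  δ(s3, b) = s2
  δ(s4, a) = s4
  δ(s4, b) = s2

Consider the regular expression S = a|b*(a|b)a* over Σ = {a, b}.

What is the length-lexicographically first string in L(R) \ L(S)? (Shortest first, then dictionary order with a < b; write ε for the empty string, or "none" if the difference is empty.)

ab

The string ab is accepted by R but not by S.
No shorter string lies in the difference, and ab is the lexicographically first length-2 string in L(R) \ L(S).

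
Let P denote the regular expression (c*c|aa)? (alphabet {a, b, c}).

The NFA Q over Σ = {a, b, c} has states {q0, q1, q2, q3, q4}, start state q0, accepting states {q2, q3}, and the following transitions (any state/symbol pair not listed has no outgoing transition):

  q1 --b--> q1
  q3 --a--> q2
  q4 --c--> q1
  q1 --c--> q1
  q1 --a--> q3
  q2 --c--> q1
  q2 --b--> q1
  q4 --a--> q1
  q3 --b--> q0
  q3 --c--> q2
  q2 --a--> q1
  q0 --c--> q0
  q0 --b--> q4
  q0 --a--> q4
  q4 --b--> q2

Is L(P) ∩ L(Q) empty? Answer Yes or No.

Converting the expression P to a DFA (subset construction, then merging equivalent states) gives the minimal DFA with states {p0, p1, p2, p3, p4}, start state p0, accepting states {p0, p3, p4} and transitions p0: a→p1, b→p2, c→p3; p1: a→p4, b→p2, c→p2; p2: a→p2, b→p2, c→p2; p3: a→p2, b→p2, c→p3; p4: a→p2, b→p2, c→p2.
Exploring the product automaton P × Q from the start pair (p0, q0), following both machines on each input symbol, reaches 9 state pairs: (p0, q0), (p1, q4), (p2, q4), (p3, q0), (p4, q1), (p2, q2), (p2, q1), (p2, q3), (p2, q0).
P accepts in {p0, p3, p4} and Q accepts in {q2, q3}; no reachable pair has both components accepting, so no string drives both machines to acceptance simultaneously and L(P) ∩ L(Q) = ∅.
So no string is accepted by both, and the intersection is empty.

Yes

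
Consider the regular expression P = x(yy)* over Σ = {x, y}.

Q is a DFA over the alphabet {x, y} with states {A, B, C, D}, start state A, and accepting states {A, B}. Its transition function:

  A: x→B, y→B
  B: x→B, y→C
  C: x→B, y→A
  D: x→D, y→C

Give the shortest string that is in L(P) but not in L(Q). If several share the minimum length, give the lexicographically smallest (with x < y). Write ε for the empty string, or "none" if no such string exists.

The string xyyyy is accepted by P but not by Q.
No shorter string lies in the difference, and xyyyy is the lexicographically first length-5 string in L(P) \ L(Q).

xyyyy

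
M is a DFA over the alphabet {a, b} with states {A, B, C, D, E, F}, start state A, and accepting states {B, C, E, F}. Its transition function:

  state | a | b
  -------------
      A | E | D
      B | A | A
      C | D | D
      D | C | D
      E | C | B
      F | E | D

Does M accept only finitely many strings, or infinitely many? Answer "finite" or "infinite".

infinite

State D is reachable from the start and can reach an accepting state, and it lies on the cycle D → C → D.
Traversing that cycle any number of times yields accepted strings of unbounded length, so the language is infinite.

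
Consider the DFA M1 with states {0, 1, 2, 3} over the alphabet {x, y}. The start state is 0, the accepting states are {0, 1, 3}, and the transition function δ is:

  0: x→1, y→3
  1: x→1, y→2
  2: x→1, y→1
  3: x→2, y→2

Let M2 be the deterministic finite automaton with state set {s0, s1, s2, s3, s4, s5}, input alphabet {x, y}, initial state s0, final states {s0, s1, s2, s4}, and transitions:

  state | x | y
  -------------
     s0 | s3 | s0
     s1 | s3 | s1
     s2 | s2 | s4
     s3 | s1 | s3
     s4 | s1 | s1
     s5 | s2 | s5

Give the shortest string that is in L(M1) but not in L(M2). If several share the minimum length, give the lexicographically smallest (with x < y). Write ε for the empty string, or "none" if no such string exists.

x

The string x is accepted by M1 but not by M2.
No shorter string lies in the difference, and x is the lexicographically first length-1 string in L(M1) \ L(M2).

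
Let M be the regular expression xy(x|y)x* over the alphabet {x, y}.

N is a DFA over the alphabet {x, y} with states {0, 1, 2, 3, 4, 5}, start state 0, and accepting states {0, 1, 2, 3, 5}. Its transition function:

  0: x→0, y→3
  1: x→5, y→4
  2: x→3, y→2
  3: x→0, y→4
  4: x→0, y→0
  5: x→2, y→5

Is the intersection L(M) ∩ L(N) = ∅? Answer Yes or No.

No

The string xyx is accepted by both M and N.
Hence L(M) ∩ L(N) ≠ ∅.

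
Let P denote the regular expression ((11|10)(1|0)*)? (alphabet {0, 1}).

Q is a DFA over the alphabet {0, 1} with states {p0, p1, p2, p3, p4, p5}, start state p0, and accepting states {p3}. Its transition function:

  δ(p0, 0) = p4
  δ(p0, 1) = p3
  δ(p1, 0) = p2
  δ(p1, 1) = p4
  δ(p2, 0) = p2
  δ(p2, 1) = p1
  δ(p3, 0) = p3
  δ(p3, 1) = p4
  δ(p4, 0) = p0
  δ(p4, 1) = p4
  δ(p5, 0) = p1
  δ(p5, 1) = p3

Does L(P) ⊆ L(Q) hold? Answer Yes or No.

No

The empty string ε is in L(P) but not in L(Q).
So L(P) ⊄ L(Q).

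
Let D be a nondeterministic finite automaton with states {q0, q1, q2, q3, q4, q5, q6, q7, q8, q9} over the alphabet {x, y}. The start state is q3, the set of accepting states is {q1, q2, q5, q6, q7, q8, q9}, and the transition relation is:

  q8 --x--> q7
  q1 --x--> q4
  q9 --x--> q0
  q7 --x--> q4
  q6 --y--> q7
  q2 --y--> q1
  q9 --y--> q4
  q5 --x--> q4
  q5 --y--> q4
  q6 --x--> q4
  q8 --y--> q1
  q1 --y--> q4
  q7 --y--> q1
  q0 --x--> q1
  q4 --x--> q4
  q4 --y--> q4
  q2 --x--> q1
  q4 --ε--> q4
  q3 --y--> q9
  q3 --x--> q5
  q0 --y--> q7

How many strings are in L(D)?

The useful subgraph on states {q0, q1, q3, q5, q7, q9} is acyclic, so L(D) is finite; the longest accepting path visits 5 useful states, giving maximum string length 4.
Counting accepting paths from q3 by length: 2 of length 1, 2 of length 3, 1 of length 4. Total 5.

5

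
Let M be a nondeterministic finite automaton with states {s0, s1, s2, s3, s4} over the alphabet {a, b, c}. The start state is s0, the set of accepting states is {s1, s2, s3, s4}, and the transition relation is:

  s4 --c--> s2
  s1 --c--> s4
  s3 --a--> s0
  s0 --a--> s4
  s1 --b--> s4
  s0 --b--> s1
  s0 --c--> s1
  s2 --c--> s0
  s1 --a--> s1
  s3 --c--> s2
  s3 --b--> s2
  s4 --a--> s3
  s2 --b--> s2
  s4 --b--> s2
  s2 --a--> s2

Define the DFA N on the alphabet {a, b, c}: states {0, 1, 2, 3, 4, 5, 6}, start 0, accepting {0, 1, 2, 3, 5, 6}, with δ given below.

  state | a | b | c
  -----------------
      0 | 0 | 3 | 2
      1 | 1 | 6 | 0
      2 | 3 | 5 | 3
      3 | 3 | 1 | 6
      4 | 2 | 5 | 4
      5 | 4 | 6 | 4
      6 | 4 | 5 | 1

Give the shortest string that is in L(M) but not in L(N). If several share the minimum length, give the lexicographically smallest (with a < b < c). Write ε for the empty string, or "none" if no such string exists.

The string bca is accepted by M but not by N.
No shorter string lies in the difference, and bca is the lexicographically first length-3 string in L(M) \ L(N).

bca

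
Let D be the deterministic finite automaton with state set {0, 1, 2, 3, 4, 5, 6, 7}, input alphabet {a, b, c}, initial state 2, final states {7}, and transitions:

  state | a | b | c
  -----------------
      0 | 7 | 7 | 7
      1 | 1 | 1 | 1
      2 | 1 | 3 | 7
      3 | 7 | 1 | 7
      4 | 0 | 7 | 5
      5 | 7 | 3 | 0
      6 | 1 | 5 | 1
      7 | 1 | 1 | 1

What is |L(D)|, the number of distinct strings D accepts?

3

The useful subgraph on states {2, 3, 7} is acyclic, so L(D) is finite; the longest accepting path visits 3 useful states, giving maximum string length 2.
Counting accepting paths from 2 by length: 1 of length 1, 2 of length 2. Total 3.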